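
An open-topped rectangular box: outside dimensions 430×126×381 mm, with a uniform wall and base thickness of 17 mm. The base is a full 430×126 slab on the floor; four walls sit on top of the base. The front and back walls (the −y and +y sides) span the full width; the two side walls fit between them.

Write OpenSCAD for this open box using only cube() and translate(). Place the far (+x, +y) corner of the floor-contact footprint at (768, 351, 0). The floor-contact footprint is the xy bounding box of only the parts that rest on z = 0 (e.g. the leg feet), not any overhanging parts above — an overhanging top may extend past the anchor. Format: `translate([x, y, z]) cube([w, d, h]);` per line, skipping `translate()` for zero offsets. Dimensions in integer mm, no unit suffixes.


translate([338, 225, 0]) cube([430, 126, 17]);
translate([338, 225, 17]) cube([430, 17, 364]);
translate([338, 334, 17]) cube([430, 17, 364]);
translate([338, 242, 17]) cube([17, 92, 364]);
translate([751, 242, 17]) cube([17, 92, 364]);


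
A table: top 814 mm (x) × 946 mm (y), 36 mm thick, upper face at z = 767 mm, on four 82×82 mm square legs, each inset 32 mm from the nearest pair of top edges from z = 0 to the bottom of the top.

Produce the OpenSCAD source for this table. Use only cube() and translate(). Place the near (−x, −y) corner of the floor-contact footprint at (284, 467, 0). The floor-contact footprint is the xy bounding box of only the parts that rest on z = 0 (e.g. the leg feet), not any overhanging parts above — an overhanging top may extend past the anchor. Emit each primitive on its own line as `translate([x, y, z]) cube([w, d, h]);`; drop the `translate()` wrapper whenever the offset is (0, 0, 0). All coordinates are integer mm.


translate([252, 435, 731]) cube([814, 946, 36]);
translate([284, 467, 0]) cube([82, 82, 731]);
translate([952, 467, 0]) cube([82, 82, 731]);
translate([284, 1267, 0]) cube([82, 82, 731]);
translate([952, 1267, 0]) cube([82, 82, 731]);


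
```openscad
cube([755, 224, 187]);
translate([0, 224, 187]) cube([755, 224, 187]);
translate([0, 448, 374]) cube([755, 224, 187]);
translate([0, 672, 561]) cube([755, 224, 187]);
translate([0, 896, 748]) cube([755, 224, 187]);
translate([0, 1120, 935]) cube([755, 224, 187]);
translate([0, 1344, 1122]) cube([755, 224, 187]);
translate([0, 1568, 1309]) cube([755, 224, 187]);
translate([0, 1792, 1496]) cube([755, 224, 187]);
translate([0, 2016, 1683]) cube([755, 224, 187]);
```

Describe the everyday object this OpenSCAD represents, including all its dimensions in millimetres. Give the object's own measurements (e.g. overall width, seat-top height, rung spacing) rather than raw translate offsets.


A straight staircase of 10 solid steps. Each step is 755 mm wide (x), 224 mm deep (y, the going) and 187 mm tall (the rise). The first step rests on the floor; each subsequent step sits one going further in +y and one rise higher in +z, directly behind and above the previous step with no overlap.


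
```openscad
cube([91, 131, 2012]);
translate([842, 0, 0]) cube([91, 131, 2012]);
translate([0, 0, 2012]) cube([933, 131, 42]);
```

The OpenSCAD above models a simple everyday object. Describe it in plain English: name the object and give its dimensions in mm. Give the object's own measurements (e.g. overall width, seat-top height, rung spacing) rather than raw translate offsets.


A door frame. The clear opening is 751 mm wide and 2012 mm high. Two 91 mm wide jambs, 131 mm deep, stand either side of the opening from the floor to the top of the opening. A 42 mm thick head sits across the top of both jambs, spanning the full outside width of the frame.


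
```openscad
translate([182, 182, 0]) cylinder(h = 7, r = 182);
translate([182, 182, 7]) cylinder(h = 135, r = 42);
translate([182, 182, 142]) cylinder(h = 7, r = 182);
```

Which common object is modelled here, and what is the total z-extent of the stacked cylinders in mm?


A spool. The overall height is 149 mm.

Three coaxial cylinders, large–small–large — a spool. Two 7 mm flanges and a 135 mm core give 7 + 135 + 7 = 149 mm.


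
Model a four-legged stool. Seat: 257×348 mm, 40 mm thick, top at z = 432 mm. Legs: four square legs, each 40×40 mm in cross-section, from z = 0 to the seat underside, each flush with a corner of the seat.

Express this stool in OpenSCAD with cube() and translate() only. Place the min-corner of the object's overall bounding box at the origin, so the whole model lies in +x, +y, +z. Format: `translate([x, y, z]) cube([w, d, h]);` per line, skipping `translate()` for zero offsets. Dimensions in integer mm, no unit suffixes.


translate([0, 0, 392]) cube([257, 348, 40]);
cube([40, 40, 392]);
translate([217, 0, 0]) cube([40, 40, 392]);
translate([0, 308, 0]) cube([40, 40, 392]);
translate([217, 308, 0]) cube([40, 40, 392]);


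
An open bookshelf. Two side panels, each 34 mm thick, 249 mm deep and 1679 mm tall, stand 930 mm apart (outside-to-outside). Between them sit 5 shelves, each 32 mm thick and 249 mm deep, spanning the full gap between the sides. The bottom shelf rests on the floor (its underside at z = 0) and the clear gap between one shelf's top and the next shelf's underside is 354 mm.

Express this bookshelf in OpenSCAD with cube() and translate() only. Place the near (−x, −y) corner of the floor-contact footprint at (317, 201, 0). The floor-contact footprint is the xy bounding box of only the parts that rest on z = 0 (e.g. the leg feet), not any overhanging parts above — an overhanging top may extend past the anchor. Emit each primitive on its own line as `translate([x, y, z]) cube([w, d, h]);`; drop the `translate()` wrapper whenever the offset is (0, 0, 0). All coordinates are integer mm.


translate([317, 201, 0]) cube([34, 249, 1679]);
translate([1213, 201, 0]) cube([34, 249, 1679]);
translate([351, 201, 0]) cube([862, 249, 32]);
translate([351, 201, 386]) cube([862, 249, 32]);
translate([351, 201, 772]) cube([862, 249, 32]);
translate([351, 201, 1158]) cube([862, 249, 32]);
translate([351, 201, 1544]) cube([862, 249, 32]);


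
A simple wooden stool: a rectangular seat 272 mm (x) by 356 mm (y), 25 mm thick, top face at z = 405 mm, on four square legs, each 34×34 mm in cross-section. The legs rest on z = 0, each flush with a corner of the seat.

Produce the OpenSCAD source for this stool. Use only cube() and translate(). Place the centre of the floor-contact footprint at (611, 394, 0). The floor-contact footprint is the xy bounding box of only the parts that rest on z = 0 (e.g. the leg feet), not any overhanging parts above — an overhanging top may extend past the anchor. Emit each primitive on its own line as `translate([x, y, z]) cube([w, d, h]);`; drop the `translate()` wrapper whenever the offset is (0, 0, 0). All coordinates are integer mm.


translate([475, 216, 380]) cube([272, 356, 25]);
translate([475, 216, 0]) cube([34, 34, 380]);
translate([713, 216, 0]) cube([34, 34, 380]);
translate([475, 538, 0]) cube([34, 34, 380]);
translate([713, 538, 0]) cube([34, 34, 380]);


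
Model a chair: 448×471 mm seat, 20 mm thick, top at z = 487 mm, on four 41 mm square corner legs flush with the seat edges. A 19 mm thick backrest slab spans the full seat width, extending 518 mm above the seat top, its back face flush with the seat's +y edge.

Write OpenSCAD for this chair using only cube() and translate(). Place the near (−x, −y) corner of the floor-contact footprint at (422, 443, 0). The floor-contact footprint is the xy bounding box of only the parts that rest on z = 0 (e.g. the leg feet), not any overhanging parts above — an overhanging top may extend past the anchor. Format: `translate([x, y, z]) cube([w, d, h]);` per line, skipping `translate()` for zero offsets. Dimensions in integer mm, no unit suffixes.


translate([422, 443, 467]) cube([448, 471, 20]);
translate([422, 443, 0]) cube([41, 41, 467]);
translate([829, 443, 0]) cube([41, 41, 467]);
translate([422, 873, 0]) cube([41, 41, 467]);
translate([829, 873, 0]) cube([41, 41, 467]);
translate([422, 895, 487]) cube([448, 19, 518]);


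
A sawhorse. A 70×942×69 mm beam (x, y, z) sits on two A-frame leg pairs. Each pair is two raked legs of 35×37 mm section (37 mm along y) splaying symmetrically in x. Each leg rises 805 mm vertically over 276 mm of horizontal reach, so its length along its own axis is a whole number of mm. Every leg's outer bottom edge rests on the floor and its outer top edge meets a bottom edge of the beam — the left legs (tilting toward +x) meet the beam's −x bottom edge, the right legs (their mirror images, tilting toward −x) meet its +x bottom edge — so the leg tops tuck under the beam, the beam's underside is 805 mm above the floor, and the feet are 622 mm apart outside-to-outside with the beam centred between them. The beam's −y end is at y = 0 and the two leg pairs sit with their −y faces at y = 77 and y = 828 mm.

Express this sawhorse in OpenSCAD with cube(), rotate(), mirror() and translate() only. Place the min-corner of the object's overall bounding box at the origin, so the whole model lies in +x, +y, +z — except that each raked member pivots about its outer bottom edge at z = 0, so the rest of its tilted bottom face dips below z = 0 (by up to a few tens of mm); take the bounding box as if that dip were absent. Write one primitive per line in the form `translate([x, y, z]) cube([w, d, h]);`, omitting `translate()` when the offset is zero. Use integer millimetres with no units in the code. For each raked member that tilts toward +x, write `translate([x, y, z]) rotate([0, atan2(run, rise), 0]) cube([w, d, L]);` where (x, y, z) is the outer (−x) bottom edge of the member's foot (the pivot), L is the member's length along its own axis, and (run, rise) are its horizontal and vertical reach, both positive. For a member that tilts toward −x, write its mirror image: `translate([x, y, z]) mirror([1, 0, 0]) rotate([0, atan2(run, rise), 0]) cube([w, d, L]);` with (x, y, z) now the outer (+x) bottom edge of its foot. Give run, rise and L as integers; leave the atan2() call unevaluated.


// leg length = √(276² + 805²) = 851
// right-leg outer foot x = 2·276 + 70 = 622
// beam min-corner = (276, 0, 805)
translate([276, 0, 805]) cube([70, 942, 69]);
translate([0, 77, 0]) rotate([0, atan2(276, 805), 0]) cube([35, 37, 851]);
translate([622, 77, 0]) mirror([1, 0, 0]) rotate([0, atan2(276, 805), 0]) cube([35, 37, 851]);
translate([0, 828, 0]) rotate([0, atan2(276, 805), 0]) cube([35, 37, 851]);
translate([622, 828, 0]) mirror([1, 0, 0]) rotate([0, atan2(276, 805), 0]) cube([35, 37, 851]);


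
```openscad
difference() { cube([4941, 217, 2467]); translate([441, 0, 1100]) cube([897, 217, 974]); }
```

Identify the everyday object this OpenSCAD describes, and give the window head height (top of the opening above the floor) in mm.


A wall with a window opening. The window head height is 2074 mm.

A wall with a rectangular opening subtracted — a window. Sill at z = 1100, opening 974 mm tall, so the head is at 1100 + 974 = 2074 mm.


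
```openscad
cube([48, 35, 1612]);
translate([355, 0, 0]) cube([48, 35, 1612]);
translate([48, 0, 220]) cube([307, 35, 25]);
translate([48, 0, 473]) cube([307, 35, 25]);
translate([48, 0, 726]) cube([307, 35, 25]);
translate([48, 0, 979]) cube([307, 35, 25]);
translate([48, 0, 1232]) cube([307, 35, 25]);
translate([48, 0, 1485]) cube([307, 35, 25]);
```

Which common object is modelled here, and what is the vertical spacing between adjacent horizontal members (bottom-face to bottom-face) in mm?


A ladder. The rung spacing is 253 mm.

Two tall 48×35 posts with 6 short bars between them — a ladder. Adjacent rungs sit at z = 220 and z = 473, so the spacing is 473 − 220 = 253 mm.


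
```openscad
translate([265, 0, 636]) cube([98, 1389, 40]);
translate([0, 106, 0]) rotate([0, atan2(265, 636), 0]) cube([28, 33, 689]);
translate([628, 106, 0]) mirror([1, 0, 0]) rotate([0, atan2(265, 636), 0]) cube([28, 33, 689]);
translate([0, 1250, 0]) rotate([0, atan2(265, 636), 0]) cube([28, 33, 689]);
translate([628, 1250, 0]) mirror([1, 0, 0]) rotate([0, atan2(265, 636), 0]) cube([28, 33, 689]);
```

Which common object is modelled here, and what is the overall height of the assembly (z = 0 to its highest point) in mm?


A sawhorse. The overall height is 676 mm.

A beam across two mirrored pairs of raked legs — a sawhorse. The beam's underside is at z = 636 (matching the legs' vertical rise in atan2(265, 636)) and the beam is 40 mm tall, so its top is at 636 + 40 = 676 mm. The raked legs top out at the beam's underside, so that is the highest point.


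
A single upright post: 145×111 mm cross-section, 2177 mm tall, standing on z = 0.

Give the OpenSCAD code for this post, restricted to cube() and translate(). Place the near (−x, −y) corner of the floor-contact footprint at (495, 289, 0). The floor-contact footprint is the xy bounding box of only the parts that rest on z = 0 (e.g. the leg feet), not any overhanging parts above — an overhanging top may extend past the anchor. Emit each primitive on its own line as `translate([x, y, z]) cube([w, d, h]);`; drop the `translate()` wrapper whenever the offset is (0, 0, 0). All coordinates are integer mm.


translate([495, 289, 0]) cube([145, 111, 2177]);


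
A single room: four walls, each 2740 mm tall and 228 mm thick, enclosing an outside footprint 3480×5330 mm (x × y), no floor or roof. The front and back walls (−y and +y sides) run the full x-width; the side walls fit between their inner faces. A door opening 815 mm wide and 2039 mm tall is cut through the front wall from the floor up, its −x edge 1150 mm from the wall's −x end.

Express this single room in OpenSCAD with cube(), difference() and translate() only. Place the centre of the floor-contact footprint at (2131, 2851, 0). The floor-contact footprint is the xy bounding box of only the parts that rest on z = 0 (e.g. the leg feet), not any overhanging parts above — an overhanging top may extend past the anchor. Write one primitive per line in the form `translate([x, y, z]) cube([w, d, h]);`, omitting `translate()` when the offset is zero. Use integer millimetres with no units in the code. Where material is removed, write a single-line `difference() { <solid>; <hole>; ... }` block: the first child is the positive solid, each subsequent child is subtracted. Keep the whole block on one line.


difference() { translate([391, 186, 0]) cube([3480, 228, 2740]); translate([1541, 186, 0]) cube([815, 228, 2039]); }
translate([391, 5288, 0]) cube([3480, 228, 2740]);
translate([391, 414, 0]) cube([228, 4874, 2740]);
translate([3643, 414, 0]) cube([228, 4874, 2740]);


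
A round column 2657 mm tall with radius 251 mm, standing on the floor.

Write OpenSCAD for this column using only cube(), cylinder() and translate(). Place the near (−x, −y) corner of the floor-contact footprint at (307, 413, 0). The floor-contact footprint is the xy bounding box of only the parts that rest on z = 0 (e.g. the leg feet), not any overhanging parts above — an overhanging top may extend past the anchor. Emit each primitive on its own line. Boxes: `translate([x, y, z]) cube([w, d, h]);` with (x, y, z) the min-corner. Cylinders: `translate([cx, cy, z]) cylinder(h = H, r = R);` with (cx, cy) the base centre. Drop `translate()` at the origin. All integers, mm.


translate([558, 664, 0]) cylinder(h = 2657, r = 251);


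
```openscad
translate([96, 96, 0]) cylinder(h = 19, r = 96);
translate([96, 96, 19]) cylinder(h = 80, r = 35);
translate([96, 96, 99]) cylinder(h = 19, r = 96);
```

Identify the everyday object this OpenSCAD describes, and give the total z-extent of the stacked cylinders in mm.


A spool. The overall height is 118 mm.

Three coaxial cylinders, large–small–large — a spool. Two 19 mm flanges and a 80 mm core give 19 + 80 + 19 = 118 mm.


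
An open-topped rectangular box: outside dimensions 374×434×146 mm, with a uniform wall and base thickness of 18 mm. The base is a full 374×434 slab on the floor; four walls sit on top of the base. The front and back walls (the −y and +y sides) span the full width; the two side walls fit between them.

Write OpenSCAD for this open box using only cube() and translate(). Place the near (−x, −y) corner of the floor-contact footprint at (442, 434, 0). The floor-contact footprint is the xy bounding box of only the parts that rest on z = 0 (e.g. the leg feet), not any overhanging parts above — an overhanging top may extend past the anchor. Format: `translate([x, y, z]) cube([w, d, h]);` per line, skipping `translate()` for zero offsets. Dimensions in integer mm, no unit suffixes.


translate([442, 434, 0]) cube([374, 434, 18]);
translate([442, 434, 18]) cube([374, 18, 128]);
translate([442, 850, 18]) cube([374, 18, 128]);
translate([442, 452, 18]) cube([18, 398, 128]);
translate([798, 452, 18]) cube([18, 398, 128]);


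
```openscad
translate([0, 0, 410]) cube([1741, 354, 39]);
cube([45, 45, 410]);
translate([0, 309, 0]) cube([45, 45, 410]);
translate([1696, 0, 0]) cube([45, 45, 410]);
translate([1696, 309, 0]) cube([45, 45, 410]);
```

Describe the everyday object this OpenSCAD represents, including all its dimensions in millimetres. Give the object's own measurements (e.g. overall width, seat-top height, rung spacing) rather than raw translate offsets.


A bench: a 1741×354 mm seat slab, 39 mm thick, top at z = 449 mm, on four 45×45 mm square legs flush with the seat corners and standing on z = 0.


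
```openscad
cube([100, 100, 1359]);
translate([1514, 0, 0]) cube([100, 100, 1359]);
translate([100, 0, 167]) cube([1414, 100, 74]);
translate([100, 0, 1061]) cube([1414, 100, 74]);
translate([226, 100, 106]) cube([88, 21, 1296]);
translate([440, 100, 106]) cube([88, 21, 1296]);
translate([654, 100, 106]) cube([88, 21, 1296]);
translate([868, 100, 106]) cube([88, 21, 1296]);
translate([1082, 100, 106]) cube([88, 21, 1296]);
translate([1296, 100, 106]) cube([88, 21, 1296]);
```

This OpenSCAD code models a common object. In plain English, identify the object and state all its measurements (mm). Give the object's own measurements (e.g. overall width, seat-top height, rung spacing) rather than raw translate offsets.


A fence section. Two 100×100 mm posts, 1359 mm tall, stand on the floor with a clear span of 1414 mm between their inner faces. Two horizontal rails of 100×74 mm section span the gap between the posts with their undersides at z = 167 mm and z = 1061 mm, flush with the posts' −y face. 6 pickets, each 88 mm wide, 21 mm thick and 1296 mm tall, are fixed to the +y face of the rails with their bottoms at z = 106 mm, spaced across the span with a 126 mm gap after the −x post and between neighbouring pickets, with 130 mm left before the +x post.


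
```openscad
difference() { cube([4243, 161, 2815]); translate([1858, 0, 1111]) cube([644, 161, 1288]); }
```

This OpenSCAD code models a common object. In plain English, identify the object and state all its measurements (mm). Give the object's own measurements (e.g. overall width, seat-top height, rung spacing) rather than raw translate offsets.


A wall 4243 mm long (x), 161 mm thick (y), 2815 mm tall, with a rectangular window opening cut through it. The opening is 644 mm wide and 1288 mm tall; its sill is at z = 1111 mm and its near (−x) edge is 1858 mm from the wall's −x end. The opening passes through the full wall thickness.


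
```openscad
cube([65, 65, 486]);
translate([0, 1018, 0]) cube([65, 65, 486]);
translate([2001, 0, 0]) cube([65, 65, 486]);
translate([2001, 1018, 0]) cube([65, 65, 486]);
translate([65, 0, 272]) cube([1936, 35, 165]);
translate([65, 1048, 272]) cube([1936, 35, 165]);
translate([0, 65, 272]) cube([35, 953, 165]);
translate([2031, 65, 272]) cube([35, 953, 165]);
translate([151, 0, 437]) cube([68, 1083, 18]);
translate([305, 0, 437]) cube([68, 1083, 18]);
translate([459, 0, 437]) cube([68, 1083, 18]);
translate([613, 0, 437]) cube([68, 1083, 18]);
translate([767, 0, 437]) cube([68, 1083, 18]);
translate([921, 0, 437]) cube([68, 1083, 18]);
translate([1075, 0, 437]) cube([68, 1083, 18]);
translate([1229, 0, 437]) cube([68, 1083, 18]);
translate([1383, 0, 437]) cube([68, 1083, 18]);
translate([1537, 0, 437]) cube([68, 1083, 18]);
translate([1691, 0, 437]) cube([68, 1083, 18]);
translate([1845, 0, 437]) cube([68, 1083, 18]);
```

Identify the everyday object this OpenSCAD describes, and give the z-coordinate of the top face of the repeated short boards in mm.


A bed frame. The slat-top height is 455 mm.

Four posts, four rails, and a row of slats — a bed frame. Slats sit on the rails at z = 272 + 165 = 437; with slat thickness 18, the top is 455 mm.


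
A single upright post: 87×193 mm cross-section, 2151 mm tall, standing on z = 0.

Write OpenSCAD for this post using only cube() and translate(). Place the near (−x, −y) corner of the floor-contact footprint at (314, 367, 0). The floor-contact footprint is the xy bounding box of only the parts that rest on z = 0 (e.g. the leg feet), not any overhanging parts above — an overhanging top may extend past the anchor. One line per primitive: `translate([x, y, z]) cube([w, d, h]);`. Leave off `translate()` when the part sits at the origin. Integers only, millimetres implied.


translate([314, 367, 0]) cube([87, 193, 2151]);


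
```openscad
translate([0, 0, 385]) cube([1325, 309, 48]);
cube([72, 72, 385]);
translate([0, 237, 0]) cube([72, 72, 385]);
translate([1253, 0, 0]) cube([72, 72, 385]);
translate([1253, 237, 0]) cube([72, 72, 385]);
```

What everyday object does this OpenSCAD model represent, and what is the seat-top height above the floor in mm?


A bench. The seat-top height is 433 mm.

A long slab on four corner posts — a bench. The slab sits at z = 385 with thickness 48, so the top is 385 + 48 = 433 mm.


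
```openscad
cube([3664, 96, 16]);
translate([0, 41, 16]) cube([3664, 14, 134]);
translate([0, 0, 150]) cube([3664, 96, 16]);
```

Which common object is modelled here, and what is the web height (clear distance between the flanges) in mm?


An I-beam. The web height is 134 mm.

Two wide flanges with a thin centred web — an I-beam. Overall 166 mm minus two 16 mm flanges gives a web of 166 − 2·16 = 134 mm.


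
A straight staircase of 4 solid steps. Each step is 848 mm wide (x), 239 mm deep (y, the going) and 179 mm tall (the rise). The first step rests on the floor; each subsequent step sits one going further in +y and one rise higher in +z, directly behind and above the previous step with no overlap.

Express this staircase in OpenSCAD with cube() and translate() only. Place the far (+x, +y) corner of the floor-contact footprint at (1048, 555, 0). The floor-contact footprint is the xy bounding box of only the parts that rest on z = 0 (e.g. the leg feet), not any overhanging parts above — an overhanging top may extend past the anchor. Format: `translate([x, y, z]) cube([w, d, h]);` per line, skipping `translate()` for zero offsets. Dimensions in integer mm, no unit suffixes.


translate([200, 316, 0]) cube([848, 239, 179]);
translate([200, 555, 179]) cube([848, 239, 179]);
translate([200, 794, 358]) cube([848, 239, 179]);
translate([200, 1033, 537]) cube([848, 239, 179]);


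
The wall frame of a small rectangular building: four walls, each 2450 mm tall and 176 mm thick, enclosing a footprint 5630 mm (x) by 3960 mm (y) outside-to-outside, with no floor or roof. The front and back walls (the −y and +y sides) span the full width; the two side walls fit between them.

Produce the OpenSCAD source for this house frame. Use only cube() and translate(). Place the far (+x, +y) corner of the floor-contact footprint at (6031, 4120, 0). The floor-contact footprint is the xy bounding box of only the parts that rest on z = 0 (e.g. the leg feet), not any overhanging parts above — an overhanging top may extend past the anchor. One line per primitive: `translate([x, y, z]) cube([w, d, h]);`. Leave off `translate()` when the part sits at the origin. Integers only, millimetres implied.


translate([401, 160, 0]) cube([5630, 176, 2450]);
translate([401, 3944, 0]) cube([5630, 176, 2450]);
translate([401, 336, 0]) cube([176, 3608, 2450]);
translate([5855, 336, 0]) cube([176, 3608, 2450]);


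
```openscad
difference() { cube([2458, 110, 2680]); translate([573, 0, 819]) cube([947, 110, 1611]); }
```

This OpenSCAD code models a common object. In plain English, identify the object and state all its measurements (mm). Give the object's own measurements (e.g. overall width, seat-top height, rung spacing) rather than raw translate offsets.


A wall 2458 mm long (x), 110 mm thick (y), 2680 mm tall, with a rectangular window opening cut through it. The opening is 947 mm wide and 1611 mm tall; its sill is at z = 819 mm and its near (−x) edge is 573 mm from the wall's −x end. The opening passes through the full wall thickness.


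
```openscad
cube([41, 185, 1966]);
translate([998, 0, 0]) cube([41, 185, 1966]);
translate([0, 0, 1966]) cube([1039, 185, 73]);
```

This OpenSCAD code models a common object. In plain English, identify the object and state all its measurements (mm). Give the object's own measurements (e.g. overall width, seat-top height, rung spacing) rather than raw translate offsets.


A door frame. The clear opening is 957 mm wide and 1966 mm high. Two 41 mm wide jambs, 185 mm deep, stand either side of the opening from the floor to the top of the opening. A 73 mm thick head sits across the top of both jambs, spanning the full outside width of the frame.


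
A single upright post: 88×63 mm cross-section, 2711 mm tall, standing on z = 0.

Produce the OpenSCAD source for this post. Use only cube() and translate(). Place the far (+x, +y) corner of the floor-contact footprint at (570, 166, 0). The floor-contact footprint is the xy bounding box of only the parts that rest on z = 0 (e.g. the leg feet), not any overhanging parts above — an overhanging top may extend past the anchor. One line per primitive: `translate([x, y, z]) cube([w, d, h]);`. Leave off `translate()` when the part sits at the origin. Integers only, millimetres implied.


translate([482, 103, 0]) cube([88, 63, 2711]);


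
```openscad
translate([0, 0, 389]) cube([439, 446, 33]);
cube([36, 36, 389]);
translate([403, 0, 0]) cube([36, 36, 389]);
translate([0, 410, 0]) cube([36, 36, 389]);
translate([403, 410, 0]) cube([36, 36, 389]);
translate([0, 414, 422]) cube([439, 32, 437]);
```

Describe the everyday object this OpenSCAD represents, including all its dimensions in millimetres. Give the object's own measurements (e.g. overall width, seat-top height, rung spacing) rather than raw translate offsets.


A chair. The seat is a 439×446×33 mm slab with its top at z = 422 mm, on four 36×36 mm corner legs (flush with the seat edges, standing on z = 0). A flat backrest 32 mm thick, 437 mm tall, spans the full seat width and rises from the seat top along its +y edge, rear face flush with the rear of the seat.


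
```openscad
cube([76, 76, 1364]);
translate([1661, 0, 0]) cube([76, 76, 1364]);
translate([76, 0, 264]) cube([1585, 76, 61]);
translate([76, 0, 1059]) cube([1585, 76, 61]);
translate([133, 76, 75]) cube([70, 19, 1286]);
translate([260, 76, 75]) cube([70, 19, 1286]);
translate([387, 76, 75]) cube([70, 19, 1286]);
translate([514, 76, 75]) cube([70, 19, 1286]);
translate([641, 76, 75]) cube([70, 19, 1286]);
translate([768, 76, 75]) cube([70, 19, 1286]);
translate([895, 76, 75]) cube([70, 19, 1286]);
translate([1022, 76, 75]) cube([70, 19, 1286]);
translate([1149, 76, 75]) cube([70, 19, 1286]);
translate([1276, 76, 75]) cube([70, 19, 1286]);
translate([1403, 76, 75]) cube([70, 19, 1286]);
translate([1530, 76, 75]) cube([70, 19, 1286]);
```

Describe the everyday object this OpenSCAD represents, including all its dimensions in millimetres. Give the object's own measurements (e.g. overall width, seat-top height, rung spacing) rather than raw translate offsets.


A fence section. Two 76×76 mm posts, 1364 mm tall, stand on the floor with a clear span of 1585 mm between their inner faces. Two horizontal rails of 76×61 mm section span the gap between the posts with their undersides at z = 264 mm and z = 1059 mm, flush with the posts' −y face. 12 pickets, each 70 mm wide, 19 mm thick and 1286 mm tall, are fixed to the +y face of the rails with their bottoms at z = 75 mm, spaced across the span with a 57 mm gap after the −x post and between neighbouring pickets, with 61 mm left before the +x post.


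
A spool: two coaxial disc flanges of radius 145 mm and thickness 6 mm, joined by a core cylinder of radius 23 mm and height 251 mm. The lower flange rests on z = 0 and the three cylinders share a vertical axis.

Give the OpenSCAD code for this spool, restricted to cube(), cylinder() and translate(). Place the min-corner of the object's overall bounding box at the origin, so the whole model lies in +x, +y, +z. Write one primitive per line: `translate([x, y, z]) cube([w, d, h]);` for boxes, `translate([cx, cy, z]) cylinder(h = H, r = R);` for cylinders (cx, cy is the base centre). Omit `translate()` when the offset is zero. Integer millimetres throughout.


translate([145, 145, 0]) cylinder(h = 6, r = 145);
translate([145, 145, 6]) cylinder(h = 251, r = 23);
translate([145, 145, 257]) cylinder(h = 6, r = 145);


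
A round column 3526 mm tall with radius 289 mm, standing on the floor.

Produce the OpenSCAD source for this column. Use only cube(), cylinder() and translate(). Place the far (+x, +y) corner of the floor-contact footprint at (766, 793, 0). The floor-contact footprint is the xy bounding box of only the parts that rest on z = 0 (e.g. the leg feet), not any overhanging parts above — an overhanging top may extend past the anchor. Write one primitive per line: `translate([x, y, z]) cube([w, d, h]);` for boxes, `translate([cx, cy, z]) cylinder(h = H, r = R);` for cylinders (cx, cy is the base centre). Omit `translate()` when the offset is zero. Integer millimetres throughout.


translate([477, 504, 0]) cylinder(h = 3526, r = 289);


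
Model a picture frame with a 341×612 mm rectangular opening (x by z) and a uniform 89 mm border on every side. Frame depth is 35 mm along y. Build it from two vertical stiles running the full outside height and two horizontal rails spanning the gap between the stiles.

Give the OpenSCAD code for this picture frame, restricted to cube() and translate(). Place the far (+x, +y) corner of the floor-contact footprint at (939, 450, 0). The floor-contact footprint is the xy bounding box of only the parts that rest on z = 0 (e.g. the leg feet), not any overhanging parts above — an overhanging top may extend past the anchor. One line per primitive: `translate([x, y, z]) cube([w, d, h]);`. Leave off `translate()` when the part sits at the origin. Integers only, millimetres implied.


translate([420, 415, 0]) cube([89, 35, 790]);
translate([850, 415, 0]) cube([89, 35, 790]);
translate([509, 415, 0]) cube([341, 35, 89]);
translate([509, 415, 701]) cube([341, 35, 89]);


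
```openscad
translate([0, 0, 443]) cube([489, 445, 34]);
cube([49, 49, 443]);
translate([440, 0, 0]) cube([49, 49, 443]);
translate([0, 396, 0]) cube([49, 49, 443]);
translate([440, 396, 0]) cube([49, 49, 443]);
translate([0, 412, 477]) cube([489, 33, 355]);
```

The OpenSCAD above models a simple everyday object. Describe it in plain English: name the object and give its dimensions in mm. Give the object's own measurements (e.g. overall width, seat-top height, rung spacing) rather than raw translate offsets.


A chair. The seat is a 489×445×34 mm slab with its top at z = 477 mm, on four 49×49 mm corner legs (flush with the seat edges, standing on z = 0). A flat backrest 33 mm thick, 355 mm tall, spans the full seat width and rises from the seat top along its +y edge, rear face flush with the rear of the seat.


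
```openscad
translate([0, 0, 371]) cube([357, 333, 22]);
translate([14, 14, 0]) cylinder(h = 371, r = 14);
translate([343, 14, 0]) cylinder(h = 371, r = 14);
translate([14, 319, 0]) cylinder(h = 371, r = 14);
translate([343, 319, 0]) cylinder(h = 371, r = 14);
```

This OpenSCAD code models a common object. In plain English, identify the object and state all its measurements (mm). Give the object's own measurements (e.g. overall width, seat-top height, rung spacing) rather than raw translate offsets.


A simple wooden stool: a rectangular seat 357 mm (x) by 333 mm (y), 22 mm thick, top face at z = 393 mm, on four round legs, each 28 mm in diameter. The legs rest on z = 0, each leg's axis is inset half a diameter from the nearest pair of seat edges (so the leg's bounding box is flush with the corner).


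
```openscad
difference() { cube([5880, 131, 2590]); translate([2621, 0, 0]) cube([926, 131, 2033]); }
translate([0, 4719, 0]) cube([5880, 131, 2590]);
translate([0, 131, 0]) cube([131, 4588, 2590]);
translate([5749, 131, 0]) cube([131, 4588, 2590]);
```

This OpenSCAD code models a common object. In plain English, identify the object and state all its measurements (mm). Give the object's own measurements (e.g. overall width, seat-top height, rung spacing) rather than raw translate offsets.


A single room: four walls, each 2590 mm tall and 131 mm thick, enclosing an outside footprint 5880×4850 mm (x × y), no floor or roof. The front and back walls (−y and +y sides) run the full x-width; the side walls fit between their inner faces. A door opening 926 mm wide and 2033 mm tall is cut through the front wall from the floor up, its −x edge 2621 mm from the wall's −x end.


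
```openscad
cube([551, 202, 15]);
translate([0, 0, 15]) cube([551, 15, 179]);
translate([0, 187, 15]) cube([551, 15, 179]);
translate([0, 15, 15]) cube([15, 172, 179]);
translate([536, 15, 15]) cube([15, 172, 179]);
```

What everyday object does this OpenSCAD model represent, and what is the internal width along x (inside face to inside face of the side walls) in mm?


An open box. The internal width is 521 mm.

A 551×202 base slab with four walls standing on it — an open box. The base is 551 mm wide and the walls are 15 mm thick, so the internal width is 551 − 2 × 15 = 521 mm.


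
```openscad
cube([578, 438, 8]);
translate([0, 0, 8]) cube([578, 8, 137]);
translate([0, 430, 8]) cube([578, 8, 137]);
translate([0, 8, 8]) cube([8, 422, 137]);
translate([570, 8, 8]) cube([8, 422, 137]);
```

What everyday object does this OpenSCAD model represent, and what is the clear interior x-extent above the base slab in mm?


An open box. The internal width is 562 mm.

A 578×438 base slab with four walls standing on it — an open box. The base is 578 mm wide and the walls are 8 mm thick, so the internal width is 578 − 2 × 8 = 562 mm.


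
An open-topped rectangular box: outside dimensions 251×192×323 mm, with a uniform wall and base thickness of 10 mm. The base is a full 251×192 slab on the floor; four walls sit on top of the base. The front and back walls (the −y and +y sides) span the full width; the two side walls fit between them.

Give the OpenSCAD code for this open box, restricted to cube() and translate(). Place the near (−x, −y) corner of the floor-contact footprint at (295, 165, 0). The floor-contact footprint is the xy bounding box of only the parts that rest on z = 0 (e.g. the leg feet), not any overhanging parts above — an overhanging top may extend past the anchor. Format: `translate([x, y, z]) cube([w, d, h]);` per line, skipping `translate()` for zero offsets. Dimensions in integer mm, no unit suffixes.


translate([295, 165, 0]) cube([251, 192, 10]);
translate([295, 165, 10]) cube([251, 10, 313]);
translate([295, 347, 10]) cube([251, 10, 313]);
translate([295, 175, 10]) cube([10, 172, 313]);
translate([536, 175, 10]) cube([10, 172, 313]);


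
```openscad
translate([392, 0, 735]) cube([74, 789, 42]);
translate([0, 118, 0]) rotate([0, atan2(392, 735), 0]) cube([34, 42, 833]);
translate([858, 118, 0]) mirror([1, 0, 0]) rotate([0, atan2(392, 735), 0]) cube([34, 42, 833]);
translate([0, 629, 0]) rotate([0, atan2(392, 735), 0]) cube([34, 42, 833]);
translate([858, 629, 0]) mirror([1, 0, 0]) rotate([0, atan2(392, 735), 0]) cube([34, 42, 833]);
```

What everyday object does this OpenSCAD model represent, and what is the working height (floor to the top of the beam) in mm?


A sawhorse. The overall height is 777 mm.

A beam across two mirrored pairs of raked legs — a sawhorse. The beam's underside is at z = 735 (matching the legs' vertical rise in atan2(392, 735)) and the beam is 42 mm tall, so its top is at 735 + 42 = 777 mm. The raked legs top out at the beam's underside, so that is the highest point.


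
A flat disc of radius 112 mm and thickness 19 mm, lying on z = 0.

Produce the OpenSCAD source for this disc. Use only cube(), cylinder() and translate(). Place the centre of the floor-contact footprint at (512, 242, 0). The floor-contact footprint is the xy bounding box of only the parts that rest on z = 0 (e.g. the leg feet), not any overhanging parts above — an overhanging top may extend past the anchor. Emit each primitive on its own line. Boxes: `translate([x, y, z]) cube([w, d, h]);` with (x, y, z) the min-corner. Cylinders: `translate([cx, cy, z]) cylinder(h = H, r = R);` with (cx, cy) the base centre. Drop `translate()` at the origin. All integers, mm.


translate([512, 242, 0]) cylinder(h = 19, r = 112);


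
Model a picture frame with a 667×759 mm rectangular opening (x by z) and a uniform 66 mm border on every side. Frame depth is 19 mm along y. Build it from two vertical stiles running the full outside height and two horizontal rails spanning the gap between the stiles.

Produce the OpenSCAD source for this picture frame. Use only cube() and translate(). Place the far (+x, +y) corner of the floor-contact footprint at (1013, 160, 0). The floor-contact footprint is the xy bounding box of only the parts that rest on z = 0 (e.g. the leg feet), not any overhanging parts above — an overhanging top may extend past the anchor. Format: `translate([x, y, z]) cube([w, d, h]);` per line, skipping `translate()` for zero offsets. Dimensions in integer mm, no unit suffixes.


translate([214, 141, 0]) cube([66, 19, 891]);
translate([947, 141, 0]) cube([66, 19, 891]);
translate([280, 141, 0]) cube([667, 19, 66]);
translate([280, 141, 825]) cube([667, 19, 66]);


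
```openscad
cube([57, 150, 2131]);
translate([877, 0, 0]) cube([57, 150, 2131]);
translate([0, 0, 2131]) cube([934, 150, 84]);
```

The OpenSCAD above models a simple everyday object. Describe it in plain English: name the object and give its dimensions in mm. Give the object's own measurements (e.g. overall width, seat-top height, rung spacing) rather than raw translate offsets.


A door frame. The clear opening is 820 mm wide and 2131 mm high. Two 57 mm wide jambs, 150 mm deep, stand either side of the opening from the floor to the top of the opening. A 84 mm thick head sits across the top of both jambs, spanning the full outside width of the frame.


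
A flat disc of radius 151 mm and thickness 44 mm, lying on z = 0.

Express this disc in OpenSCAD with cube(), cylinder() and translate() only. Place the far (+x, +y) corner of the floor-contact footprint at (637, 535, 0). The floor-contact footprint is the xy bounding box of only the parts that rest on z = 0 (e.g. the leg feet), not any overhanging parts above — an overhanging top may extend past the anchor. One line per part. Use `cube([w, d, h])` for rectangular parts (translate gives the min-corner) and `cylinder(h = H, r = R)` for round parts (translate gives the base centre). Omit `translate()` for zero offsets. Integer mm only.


translate([486, 384, 0]) cylinder(h = 44, r = 151);


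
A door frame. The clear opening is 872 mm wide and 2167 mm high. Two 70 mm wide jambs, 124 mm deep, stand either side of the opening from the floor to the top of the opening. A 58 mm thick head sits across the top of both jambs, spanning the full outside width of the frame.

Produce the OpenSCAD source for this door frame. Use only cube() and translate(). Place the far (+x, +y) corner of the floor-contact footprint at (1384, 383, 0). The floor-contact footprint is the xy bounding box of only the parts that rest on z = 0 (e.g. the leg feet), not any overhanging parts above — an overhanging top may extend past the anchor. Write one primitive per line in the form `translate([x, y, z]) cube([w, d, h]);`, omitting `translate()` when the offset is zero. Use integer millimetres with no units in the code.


translate([372, 259, 0]) cube([70, 124, 2167]);
translate([1314, 259, 0]) cube([70, 124, 2167]);
translate([372, 259, 2167]) cube([1012, 124, 58]);
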